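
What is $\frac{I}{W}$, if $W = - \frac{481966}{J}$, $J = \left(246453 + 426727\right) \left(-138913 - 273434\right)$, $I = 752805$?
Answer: $\frac{104483218761727650}{240983} \approx 4.3357 \cdot 10^{11}$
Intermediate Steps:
$J = -277583753460$ ($J = 673180 \left(-412347\right) = -277583753460$)
$W = \frac{240983}{138791876730}$ ($W = - \frac{481966}{-277583753460} = \left(-481966\right) \left(- \frac{1}{277583753460}\right) = \frac{240983}{138791876730} \approx 1.7363 \cdot 10^{-6}$)
$\frac{I}{W} = \frac{752805}{\frac{240983}{138791876730}} = 752805 \cdot \frac{138791876730}{240983} = \frac{104483218761727650}{240983}$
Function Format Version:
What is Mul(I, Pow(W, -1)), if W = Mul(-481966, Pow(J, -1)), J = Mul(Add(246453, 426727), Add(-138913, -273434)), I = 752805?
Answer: Rational(104483218761727650, 240983) ≈ 4.3357e+11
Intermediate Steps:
J = -277583753460 (J = Mul(673180, -412347) = -277583753460)
W = Rational(240983, 138791876730) (W = Mul(-481966, Pow(-277583753460, -1)) = Mul(-481966, Rational(-1, 277583753460)) = Rational(240983, 138791876730) ≈ 1.7363e-6)
Mul(I, Pow(W, -1)) = Mul(752805, Pow(Rational(240983, 138791876730), -1)) = Mul(752805, Rational(138791876730, 240983)) = Rational(104483218761727650, 240983)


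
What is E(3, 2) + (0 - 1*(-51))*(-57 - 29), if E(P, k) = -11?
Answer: -4397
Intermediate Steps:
E(3, 2) + (0 - 1*(-51))*(-57 - 29) = -11 + (0 - 1*(-51))*(-57 - 29) = -11 + (0 + 51)*(-86) = -11 + 51*(-86) = -11 - 4386 = -4397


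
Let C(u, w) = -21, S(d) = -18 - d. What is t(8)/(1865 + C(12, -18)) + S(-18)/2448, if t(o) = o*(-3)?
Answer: -6/461 ≈ -0.013015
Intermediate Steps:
t(o) = -3*o
t(8)/(1865 + C(12, -18)) + S(-18)/2448 = (-3*8)/(1865 - 21) + (-18 - 1*(-18))/2448 = -24/1844 + (-18 + 18)*(1/2448) = -24*1/1844 + 0*(1/2448) = -6/461 + 0 = -6/461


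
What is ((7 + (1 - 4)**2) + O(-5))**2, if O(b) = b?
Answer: 121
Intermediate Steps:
((7 + (1 - 4)**2) + O(-5))**2 = ((7 + (1 - 4)**2) - 5)**2 = ((7 + (-3)**2) - 5)**2 = ((7 + 9) - 5)**2 = (16 - 5)**2 = 11**2 = 121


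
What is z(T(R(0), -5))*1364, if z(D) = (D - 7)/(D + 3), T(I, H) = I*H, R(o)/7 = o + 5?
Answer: 62062/43 ≈ 1443.3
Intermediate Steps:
R(o) = 35 + 7*o (R(o) = 7*(o + 5) = 7*(5 + o) = 35 + 7*o)
T(I, H) = H*I
z(D) = (-7 + D)/(3 + D)
z(T(R(0), -5))*1364 = ((-7 - 5*(35 + 7*0))/(3 - 5*(35 + 7*0)))*1364 = ((-7 - 5*(35 + 0))/(3 - 5*(35 + 0)))*1364 = ((-7 - 5*35)/(3 - 5*35))*1364 = ((-7 - 175)/(3 - 175))*1364 = (-182/(-172))*1364 = -1/172*(-182)*1364 = (91/86)*1364 = 62062/43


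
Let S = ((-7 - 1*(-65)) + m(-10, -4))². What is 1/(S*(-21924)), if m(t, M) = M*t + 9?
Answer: -1/251007876 ≈ -3.9839e-9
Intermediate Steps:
m(t, M) = 9 + M*t
S = 11449 (S = ((-7 - 1*(-65)) + (9 - 4*(-10)))² = ((-7 + 65) + (9 + 40))² = (58 + 49)² = 107² = 11449)
1/(S*(-21924)) = 1/(11449*(-21924)) = (1/11449)*(-1/21924) = -1/251007876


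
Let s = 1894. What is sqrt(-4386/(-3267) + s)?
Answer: 2*sqrt(516007)/33 ≈ 43.536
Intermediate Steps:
sqrt(-4386/(-3267) + s) = sqrt(-4386/(-3267) + 1894) = sqrt(-4386*(-1/3267) + 1894) = sqrt(1462/1089 + 1894) = sqrt(2064028/1089) = 2*sqrt(516007)/33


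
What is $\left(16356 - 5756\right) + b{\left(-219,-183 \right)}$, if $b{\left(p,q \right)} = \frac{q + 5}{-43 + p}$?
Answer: $\frac{1388689}{131} \approx 10601.0$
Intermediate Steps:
$b{\left(p,q \right)} = \frac{5 + q}{-43 + p}$
$\left(16356 - 5756\right) + b{\left(-219,-183 \right)} = \left(16356 - 5756\right) + \frac{5 - 183}{-43 - 219} = 10600 + \frac{1}{-262} \left(-178\right) = 10600 - - \frac{89}{131} = 10600 + \frac{89}{131} = \frac{1388689}{131}$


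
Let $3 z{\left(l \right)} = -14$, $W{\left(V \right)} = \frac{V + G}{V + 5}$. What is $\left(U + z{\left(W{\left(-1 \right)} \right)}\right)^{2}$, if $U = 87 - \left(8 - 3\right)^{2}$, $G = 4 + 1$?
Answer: $\frac{29584}{9} \approx 3287.1$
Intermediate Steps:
$G = 5$
$W{\left(V \right)} = 1$ ($W{\left(V \right)} = \frac{V + 5}{V + 5} = \frac{5 + V}{5 + V} = 1$)
$z{\left(l \right)} = - \frac{14}{3}$ ($z{\left(l \right)} = \frac{1}{3} \left(-14\right) = - \frac{14}{3}$)
$U = 62$ ($U = 87 - 5^{2} = 87 - 25 = 62$)
$\left(U + z{\left(W{\left(-1 \right)} \right)}\right)^{2} = \left(62 - \frac{14}{3}\right)^{2} = \left(\frac{172}{3}\right)^{2} = \frac{29584}{9}$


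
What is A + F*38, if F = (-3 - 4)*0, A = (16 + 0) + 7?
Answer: 23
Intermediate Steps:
A = 23 (A = 16 + 7 = 23)
F = 0 (F = -7*0 = 0)
A + F*38 = 23 + 0*38 = 23 + 0 = 23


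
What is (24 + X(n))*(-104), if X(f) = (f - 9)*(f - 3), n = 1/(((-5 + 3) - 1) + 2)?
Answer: -6656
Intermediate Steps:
n = -1 (n = 1/((-2 - 1) + 2) = 1/(-3 + 2) = 1/(-1) = -1)
X(f) = (-9 + f)*(-3 + f)
(24 + X(n))*(-104) = (24 + (27 + (-1)**2 - 12*(-1)))*(-104) = (24 + (27 + 1 + 12))*(-104) = (24 + 40)*(-104) = 64*(-104) = -6656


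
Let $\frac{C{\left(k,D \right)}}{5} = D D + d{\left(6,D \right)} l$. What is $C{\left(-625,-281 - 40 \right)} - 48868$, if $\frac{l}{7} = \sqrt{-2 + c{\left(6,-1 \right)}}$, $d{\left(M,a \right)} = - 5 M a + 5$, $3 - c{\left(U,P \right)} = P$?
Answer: $466337 + 337225 \sqrt{2} \approx 9.4325 \cdot 10^{5}$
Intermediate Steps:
$c{\left(U,P \right)} = 3 - P$
$d{\left(M,a \right)} = 5 - 5 M a$ ($d{\left(M,a \right)} = - 5 M a + 5 = 5 - 5 M a$)
$l = 7 \sqrt{2}$ ($l = 7 \sqrt{-2 + \left(3 - -1\right)} = 7 \sqrt{-2 + \left(3 + 1\right)} = 7 \sqrt{-2 + 4} = 7 \sqrt{2} \approx 9.8995$)
$C{\left(k,D \right)} = 5 D^{2} + 35 \sqrt{2} \left(5 - 30 D\right)$ ($C{\left(k,D \right)} = 5 \left(D D + \left(5 - 30 D\right) 7 \sqrt{2}\right) = 5 \left(D^{2} + \left(5 - 30 D\right) 7 \sqrt{2}\right) = 5 \left(D^{2} + 7 \sqrt{2} \left(5 - 30 D\right)\right) = 5 D^{2} + 35 \sqrt{2} \left(5 - 30 D\right)$)
$C{\left(-625,-281 - 40 \right)} - 48868 = \left(5 \left(-281 - 40\right)^{2} + 175 \sqrt{2} \left(1 - 6 \left(-281 - 40\right)\right)\right) - 48868 = \left(5 \left(-321\right)^{2} + 175 \sqrt{2} \left(1 - -1926\right)\right) - 48868 = \left(5 \cdot 103041 + 175 \sqrt{2} \left(1 + 1926\right)\right) - 48868 = \left(515205 + 175 \sqrt{2} \cdot 1927\right) - 48868 = \left(515205 + 337225 \sqrt{2}\right) - 48868 = 466337 + 337225 \sqrt{2}$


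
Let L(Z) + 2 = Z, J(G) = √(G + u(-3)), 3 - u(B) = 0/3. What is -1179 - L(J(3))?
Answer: -1177 - √6 ≈ -1179.4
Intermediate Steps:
u(B) = 3 (u(B) = 3 - 0/3 = 3 - 1*0 = 3 + 0 = 3)
J(G) = √(3 + G) (J(G) = √(G + 3) = √(3 + G))
L(Z) = -2 + Z
-1179 - L(J(3)) = -1179 - (-2 + √(3 + 3)) = -1179 - (-2 + √6) = -1179 + (2 - √6) = -1177 - √6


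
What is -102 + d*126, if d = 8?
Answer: 906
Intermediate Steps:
-102 + d*126 = -102 + 8*126 = -102 + 1008 = 906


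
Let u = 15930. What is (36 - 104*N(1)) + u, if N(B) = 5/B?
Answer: 15446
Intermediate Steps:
(36 - 104*N(1)) + u = (36 - 520/1) + 15930 = (36 - 520) + 15930 = -484 + 15930 = 15446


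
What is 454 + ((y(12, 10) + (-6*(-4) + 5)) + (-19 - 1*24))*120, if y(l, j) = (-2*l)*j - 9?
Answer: -31106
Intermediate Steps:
y(l, j) = -9 - 2*j*l (y(l, j) = -2*j*l - 9 = -9 - 2*j*l)
454 + ((y(12, 10) + (-6*(-4) + 5)) + (-19 - 1*24))*120 = 454 + (((-9 - 2*10*12) + (-6*(-4) + 5)) + (-19 - 1*24))*120 = 454 + (((-9 - 240) + (24 + 5)) + (-19 - 24))*120 = 454 + ((-249 + 29) - 43)*120 = 454 + (-220 - 43)*120 = 454 - 263*120 = 454 - 31560 = -31106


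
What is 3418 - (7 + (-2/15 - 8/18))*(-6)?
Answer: 51848/15 ≈ 3456.5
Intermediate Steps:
3418 - (7 + (-2/15 - 8/18))*(-6) = 3418 - (7 + (-2*1/15 - 8*1/18))*(-6) = 3418 - (7 + (-2/15 - 4/9))*(-6) = 3418 - (7 - 26/45)*(-6) = 3418 - 289*(-6)/45 = 3418 - 1*(-578/15) = 3418 + 578/15 = 51848/15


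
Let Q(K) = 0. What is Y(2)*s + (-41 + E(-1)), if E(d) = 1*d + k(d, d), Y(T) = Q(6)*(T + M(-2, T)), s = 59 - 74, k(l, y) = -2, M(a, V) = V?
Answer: -44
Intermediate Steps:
s = -15
Y(T) = 0 (Y(T) = 0*(T + T) = 0*(2*T) = 0)
E(d) = -2 + d (E(d) = 1*d - 2 = d - 2 = -2 + d)
Y(2)*s + (-41 + E(-1)) = 0*(-15) + (-41 + (-2 - 1)) = 0 + (-41 - 3) = 0 - 44 = -44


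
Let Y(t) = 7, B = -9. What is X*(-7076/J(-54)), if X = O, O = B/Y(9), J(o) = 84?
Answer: 5307/49 ≈ 108.31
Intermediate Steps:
O = -9/7 ≈ -1.2857
X = -9/7 ≈ -1.2857
X*(-7076/J(-54)) = -(-63684)/(7*84) = -9/7*(-1769/21) = 5307/49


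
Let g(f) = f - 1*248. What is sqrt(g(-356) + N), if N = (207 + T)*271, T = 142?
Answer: 5*sqrt(3759) ≈ 306.55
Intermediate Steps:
g(f) = -248 + f (g(f) = f - 248 = -248 + f)
N = 94579 (N = (207 + 142)*271 = 349*271 = 94579)
sqrt(g(-356) + N) = sqrt((-248 - 356) + 94579) = sqrt(-604 + 94579) = sqrt(93975) = 5*sqrt(3759)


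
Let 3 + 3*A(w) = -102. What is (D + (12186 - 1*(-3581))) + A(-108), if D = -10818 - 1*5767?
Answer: -853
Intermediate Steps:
A(w) = -35 (A(w) = -1 + (⅓)*(-102) = -1 - 34 = -35)
D = -16585 (D = -10818 - 5767 = -16585)
(D + (12186 - 1*(-3581))) + A(-108) = (-16585 + (12186 - 1*(-3581))) - 35 = (-16585 + (12186 + 3581)) - 35 = (-16585 + 15767) - 35 = -818 - 35 = -853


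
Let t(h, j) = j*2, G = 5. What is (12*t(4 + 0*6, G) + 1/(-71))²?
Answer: 72573361/5041 ≈ 14397.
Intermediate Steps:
t(h, j) = 2*j
(12*t(4 + 0*6, G) + 1/(-71))² = (12*(2*5) + 1/(-71))² = (12*10 - 1/71)² = (120 - 1/71)² = (8519/71)² = 72573361/5041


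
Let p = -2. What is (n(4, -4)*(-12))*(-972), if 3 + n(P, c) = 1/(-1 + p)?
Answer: -38880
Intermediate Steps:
n(P, c) = -10/3 (n(P, c) = -3 + 1/(-1 - 2) = -3 + 1/(-3) = -3 - ⅓ = -10/3)
(n(4, -4)*(-12))*(-972) = -10/3*(-12)*(-972) = 40*(-972) = -38880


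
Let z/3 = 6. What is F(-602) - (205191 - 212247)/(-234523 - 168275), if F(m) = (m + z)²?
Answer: 22896111272/67133 ≈ 3.4106e+5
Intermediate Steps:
z = 18 (z = 3*6 = 18)
F(m) = (18 + m)² (F(m) = (m + 18)² = (18 + m)²)
F(-602) - (205191 - 212247)/(-234523 - 168275) = (18 - 602)² - (205191 - 212247)/(-234523 - 168275) = (-584)² - (-7056)/(-402798) = 341056 - (-7056)*(-1)/402798 = 341056 - 1*1176/67133 = 341056 - 1176/67133 = 22896111272/67133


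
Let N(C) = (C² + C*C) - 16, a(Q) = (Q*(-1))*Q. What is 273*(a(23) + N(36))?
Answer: 558831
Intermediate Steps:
a(Q) = -Q² (a(Q) = (-Q)*Q = -Q²)
N(C) = -16 + 2*C² (N(C) = (C² + C²) - 16 = 2*C² - 16 = -16 + 2*C²)
273*(a(23) + N(36)) = 273*(-1*23² + (-16 + 2*36²)) = 273*(-1*529 + (-16 + 2*1296)) = 273*(-529 + (-16 + 2592)) = 273*(-529 + 2576) = 273*2047 = 558831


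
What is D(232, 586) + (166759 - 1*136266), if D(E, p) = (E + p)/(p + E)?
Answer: 30494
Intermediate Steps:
D(E, p) = 1 (D(E, p) = (E + p)/(E + p) = 1)
D(232, 586) + (166759 - 1*136266) = 1 + (166759 - 1*136266) = 1 + (166759 - 136266) = 1 + 30493 = 30494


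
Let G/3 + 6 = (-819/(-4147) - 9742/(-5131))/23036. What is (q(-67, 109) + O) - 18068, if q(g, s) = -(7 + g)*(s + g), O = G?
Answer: -586917131181811/37705071404 ≈ -15566.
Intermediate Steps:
G = -678680992419/37705071404 (G = -18 + 3*((-819/(-4147) - 9742/(-5131))/23036) = -18 + 3*((-819*(-1/4147) - 9742*(-1/5131))*(1/23036)) = -18 + 3*((63/319 + 9742/5131)*(1/23036)) = -18 + 3*((3430951/1636789)*(1/23036)) = -18 + 3*(3430951/37705071404) = -18 + 10292853/37705071404 = -678680992419/37705071404 ≈ -18.000)
O = -678680992419/37705071404 ≈ -18.000
q(g, s) = -(7 + g)*(g + s)
(q(-67, 109) + O) - 18068 = ((-1*(-67)² - 7*(-67) - 7*109 - 1*(-67)*109) - 678680992419/37705071404) - 18068 = ((-1*4489 + 469 - 763 + 7303) - 678680992419/37705071404) - 18068 = ((-4489 + 469 - 763 + 7303) - 678680992419/37705071404) - 18068 = (2520 - 678680992419/37705071404) - 18068 = 94338098945661/37705071404 - 18068 = -586917131181811/37705071404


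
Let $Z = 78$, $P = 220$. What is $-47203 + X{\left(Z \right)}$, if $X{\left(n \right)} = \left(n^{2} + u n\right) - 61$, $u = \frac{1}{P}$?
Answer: $- \frac{4529761}{110} \approx -41180.0$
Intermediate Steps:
$u = \frac{1}{220} \approx 0.0045455$
$X{\left(n \right)} = -61 + n^{2} + \frac{n}{220}$ ($X{\left(n \right)} = \left(n^{2} + \frac{n}{220}\right) - 61 = -61 + n^{2} + \frac{n}{220}$)
$-47203 + X{\left(Z \right)} = -47203 + \left(-61 + 78^{2} + \frac{1}{220} \cdot 78\right) = -47203 + \left(-61 + 6084 + \frac{39}{110}\right) = -47203 + \frac{662569}{110} = - \frac{4529761}{110}$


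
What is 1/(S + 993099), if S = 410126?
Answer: 1/1403225 ≈ 7.1264e-7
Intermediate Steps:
1/(S + 993099) = 1/(410126 + 993099) = 1/1403225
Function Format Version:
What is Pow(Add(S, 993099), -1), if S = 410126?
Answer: Rational(1, 1403225) ≈ 7.1264e-7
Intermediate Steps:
Pow(Add(S, 993099), -1) = Pow(Add(410126, 993099), -1) = Pow(1403225, -1) = Rational(1, 1403225)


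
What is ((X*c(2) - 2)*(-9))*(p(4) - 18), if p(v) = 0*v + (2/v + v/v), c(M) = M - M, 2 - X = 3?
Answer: -297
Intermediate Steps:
X = -1 (X = 2 - 1*3 = 2 - 3 = -1)
c(M) = 0
p(v) = 1 + 2/v (p(v) = 0 + (2/v + 1) = 0 + (1 + 2/v) = 1 + 2/v)
((X*c(2) - 2)*(-9))*(p(4) - 18) = ((-1*0 - 2)*(-9))*((2 + 4)/4 - 18) = ((0 - 2)*(-9))*((1/4)*6 - 18) = (-2*(-9))*(3/2 - 18) = 18*(-33/2) = -297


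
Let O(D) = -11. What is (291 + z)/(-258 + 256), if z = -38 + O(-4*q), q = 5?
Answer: -121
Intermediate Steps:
z = -49 (z = -38 - 11 = -49)
(291 + z)/(-258 + 256) = (291 - 49)/(-258 + 256) = 242/(-2) = 242*(-½) = -121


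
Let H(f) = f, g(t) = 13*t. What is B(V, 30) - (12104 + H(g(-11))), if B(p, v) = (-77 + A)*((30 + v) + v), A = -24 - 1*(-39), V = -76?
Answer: -17541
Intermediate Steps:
A = 15 (A = -24 + 39 = 15)
B(p, v) = -1860 - 124*v (B(p, v) = (-77 + 15)*((30 + v) + v) = -62*(30 + 2*v) = -1860 - 124*v)
B(V, 30) - (12104 + H(g(-11))) = (-1860 - 124*30) - (12104 + 13*(-11)) = (-1860 - 3720) - (12104 - 143) = -5580 - 1*11961 = -5580 - 11961 = -17541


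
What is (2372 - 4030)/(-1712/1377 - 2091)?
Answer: 2283066/2881019 ≈ 0.79245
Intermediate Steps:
(2372 - 4030)/(-1712/1377 - 2091) = -1658/(-1712*1/1377 - 2091) = -1658/(-1712/1377 - 2091) = -1658/(-2881019/1377) = -1658*(-1377/2881019) = 2283066/2881019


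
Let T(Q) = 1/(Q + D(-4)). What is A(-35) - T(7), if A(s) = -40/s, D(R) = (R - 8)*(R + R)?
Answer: 817/721 ≈ 1.1331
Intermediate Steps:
D(R) = 2*R*(-8 + R) (D(R) = (-8 + R)*(2*R) = 2*R*(-8 + R))
T(Q) = 1/(96 + Q) (T(Q) = 1/(Q + 2*(-4)*(-8 - 4)) = 1/(Q + 2*(-4)*(-12)) = 1/(Q + 96) = 1/(96 + Q))
A(-35) - T(7) = -40/(-35) - 1/(96 + 7) = -40*(-1/35) - 1/103 = 8/7 - 1*1/103 = 8/7 - 1/103 = 817/721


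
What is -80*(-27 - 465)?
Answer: 39360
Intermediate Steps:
-80*(-27 - 465) = -80*(-492) = 39360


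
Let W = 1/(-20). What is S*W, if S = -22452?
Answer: 5613/5 ≈ 1122.6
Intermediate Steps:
W = -1/20 ≈ -0.050000
S*W = -22452*(-1/20) = 5613/5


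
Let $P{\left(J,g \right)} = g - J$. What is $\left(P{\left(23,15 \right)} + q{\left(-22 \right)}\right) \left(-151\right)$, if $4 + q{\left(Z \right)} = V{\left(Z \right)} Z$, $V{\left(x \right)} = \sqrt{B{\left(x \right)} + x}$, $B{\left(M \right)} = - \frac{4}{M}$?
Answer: $1812 + 1208 i \sqrt{165} \approx 1812.0 + 15517.0 i$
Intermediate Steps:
$V{\left(x \right)} = \sqrt{x - \frac{4}{x}}$ ($V{\left(x \right)} = \sqrt{- \frac{4}{x} + x} = \sqrt{x - \frac{4}{x}}$)
$q{\left(Z \right)} = -4 + Z \sqrt{Z - \frac{4}{Z}}$ ($q{\left(Z \right)} = -4 + \sqrt{Z - \frac{4}{Z}} Z = -4 + Z \sqrt{Z - \frac{4}{Z}}$)
$\left(P{\left(23,15 \right)} + q{\left(-22 \right)}\right) \left(-151\right) = \left(\left(15 - 23\right) - \left(4 + 22 \sqrt{-22 - \frac{4}{-22}}\right)\right) \left(-151\right) = \left(\left(15 - 23\right) - \left(4 + 22 \sqrt{-22 - - \frac{2}{11}}\right)\right) \left(-151\right) = \left(-8 - \left(4 + 22 \sqrt{-22 + \frac{2}{11}}\right)\right) \left(-151\right) = \left(-8 - \left(4 + 22 \sqrt{- \frac{240}{11}}\right)\right) \left(-151\right) = \left(-8 - \left(4 + 22 \frac{4 i \sqrt{165}}{11}\right)\right) \left(-151\right) = \left(-8 - \left(4 + 8 i \sqrt{165}\right)\right) \left(-151\right) = \left(-12 - 8 i \sqrt{165}\right) \left(-151\right) = 1812 + 1208 i \sqrt{165}$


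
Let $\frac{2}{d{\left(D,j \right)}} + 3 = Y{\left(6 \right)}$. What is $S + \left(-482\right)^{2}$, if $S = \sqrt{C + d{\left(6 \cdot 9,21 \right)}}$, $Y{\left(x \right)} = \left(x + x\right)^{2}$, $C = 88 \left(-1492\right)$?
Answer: $232324 + \frac{i \sqrt{2610295494}}{141} \approx 2.3232 \cdot 10^{5} + 362.35 i$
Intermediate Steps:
$C = -131296$
$Y{\left(x \right)} = 4 x^{2}$ ($Y{\left(x \right)} = \left(2 x\right)^{2} = 4 x^{2}$)
$d{\left(D,j \right)} = \frac{2}{141}$ ($d{\left(D,j \right)} = \frac{2}{-3 + 4 \cdot 6^{2}} = \frac{2}{-3 + 4 \cdot 36} = \frac{2}{-3 + 144} = \frac{2}{141}$)
$S = \frac{i \sqrt{2610295494}}{141}$ ($S = \sqrt{-131296 + \frac{2}{141}} = \sqrt{- \frac{18512734}{141}} = \frac{i \sqrt{2610295494}}{141} \approx 362.35 i$)
$S + \left(-482\right)^{2} = \frac{i \sqrt{2610295494}}{141} + \left(-482\right)^{2} = \frac{i \sqrt{2610295494}}{141} + 232324 = 232324 + \frac{i \sqrt{2610295494}}{141}$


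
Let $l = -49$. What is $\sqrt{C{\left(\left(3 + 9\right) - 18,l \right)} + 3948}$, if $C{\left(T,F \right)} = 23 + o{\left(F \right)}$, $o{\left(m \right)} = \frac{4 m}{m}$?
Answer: $5 \sqrt{159} \approx 63.048$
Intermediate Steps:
$o{\left(m \right)} = 4$
$C{\left(T,F \right)} = 27$ ($C{\left(T,F \right)} = 23 + 4 = 27$)
$\sqrt{C{\left(\left(3 + 9\right) - 18,l \right)} + 3948} = \sqrt{27 + 3948} = \sqrt{3975} = 5 \sqrt{159}$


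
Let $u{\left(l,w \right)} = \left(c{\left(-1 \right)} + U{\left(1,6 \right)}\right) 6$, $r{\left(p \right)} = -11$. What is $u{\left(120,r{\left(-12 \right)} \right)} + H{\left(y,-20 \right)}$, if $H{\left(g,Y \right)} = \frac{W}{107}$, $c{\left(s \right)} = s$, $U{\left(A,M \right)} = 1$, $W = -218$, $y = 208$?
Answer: $- \frac{218}{107} \approx -2.0374$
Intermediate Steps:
$u{\left(l,w \right)} = 0$ ($u{\left(l,w \right)} = \left(-1 + 1\right) 6 = 0 \cdot 6 = 0$)
$H{\left(g,Y \right)} = - \frac{218}{107}$
$u{\left(120,r{\left(-12 \right)} \right)} + H{\left(y,-20 \right)} = 0 - \frac{218}{107} = - \frac{218}{107}$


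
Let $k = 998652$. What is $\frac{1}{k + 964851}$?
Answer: $\frac{1}{1963503} \approx 5.0929 \cdot 10^{-7}$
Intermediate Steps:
$\frac{1}{k + 964851} = \frac{1}{998652 + 964851} = \frac{1}{1963503}$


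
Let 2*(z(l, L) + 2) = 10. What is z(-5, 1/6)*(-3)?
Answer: -9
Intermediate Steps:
z(l, L) = 3 (z(l, L) = -2 + (½)*10 = -2 + 5 = 3)
z(-5, 1/6)*(-3) = 3*(-3) = -9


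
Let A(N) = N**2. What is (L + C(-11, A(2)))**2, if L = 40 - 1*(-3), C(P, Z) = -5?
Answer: 1444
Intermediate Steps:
L = 43 (L = 40 + 3 = 43)
(L + C(-11, A(2)))**2 = (43 - 5)**2 = 38**2 = 1444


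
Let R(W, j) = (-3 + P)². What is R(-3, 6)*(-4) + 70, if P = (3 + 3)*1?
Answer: 34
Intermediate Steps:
P = 6 (P = 6*1 = 6)
R(W, j) = 9 (R(W, j) = (-3 + 6)² = 3² = 9)
R(-3, 6)*(-4) + 70 = 9*(-4) + 70 = -36 + 70 = 34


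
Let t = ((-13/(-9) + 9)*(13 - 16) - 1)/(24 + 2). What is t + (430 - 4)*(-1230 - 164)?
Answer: -46319929/78 ≈ -5.9385e+5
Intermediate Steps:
t = -97/78 (t = ((-13*(-1/9) + 9)*(-3) - 1)/26 = ((13/9 + 9)*(-3) - 1)/26 = ((94/9)*(-3) - 1)/26 = (-94/3 - 1)/26 = (1/26)*(-97/3) = -97/78 ≈ -1.2436)
t + (430 - 4)*(-1230 - 164) = -97/78 + (430 - 4)*(-1230 - 164) = -97/78 + 426*(-1394) = -97/78 - 593844 = -46319929/78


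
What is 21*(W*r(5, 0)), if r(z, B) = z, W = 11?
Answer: 1155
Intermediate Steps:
21*(W*r(5, 0)) = 21*(11*5) = 21*55 = 1155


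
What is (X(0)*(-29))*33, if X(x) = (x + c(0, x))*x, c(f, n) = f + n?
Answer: 0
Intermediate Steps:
X(x) = 2*x**2 (X(x) = (x + (0 + x))*x = (x + x)*x = (2*x)*x = 2*x**2)
(X(0)*(-29))*33 = ((2*0**2)*(-29))*33 = ((2*0)*(-29))*33 = (0*(-29))*33 = 0*33 = 0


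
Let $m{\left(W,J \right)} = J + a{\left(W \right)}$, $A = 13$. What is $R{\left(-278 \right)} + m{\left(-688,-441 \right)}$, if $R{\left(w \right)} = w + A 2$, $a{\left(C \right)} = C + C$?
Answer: $-2069$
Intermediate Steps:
$a{\left(C \right)} = 2 C$
$m{\left(W,J \right)} = J + 2 W$
$R{\left(w \right)} = 26 + w$ ($R{\left(w \right)} = w + 13 \cdot 2 = w + 26 = 26 + w$)
$R{\left(-278 \right)} + m{\left(-688,-441 \right)} = \left(26 - 278\right) + \left(-441 + 2 \left(-688\right)\right) = -252 - 1817 = -2069$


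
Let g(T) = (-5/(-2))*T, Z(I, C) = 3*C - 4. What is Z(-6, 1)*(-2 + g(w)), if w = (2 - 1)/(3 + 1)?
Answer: 11/8 ≈ 1.3750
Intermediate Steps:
Z(I, C) = -4 + 3*C
w = ¼ (w = 1/4 = 1*(¼) = ¼ ≈ 0.25000)
g(T) = 5*T/2 (g(T) = (-5*(-½))*T = 5*T/2)
Z(-6, 1)*(-2 + g(w)) = (-4 + 3*1)*(-2 + (5/2)*(¼)) = (-4 + 3)*(-2 + 5/8) = -1*(-11/8) = 11/8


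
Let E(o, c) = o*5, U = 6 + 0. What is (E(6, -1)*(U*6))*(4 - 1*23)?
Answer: -20520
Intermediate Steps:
U = 6
E(o, c) = 5*o
(E(6, -1)*(U*6))*(4 - 1*23) = ((5*6)*(6*6))*(4 - 1*23) = (30*36)*(4 - 23) = 1080*(-19) = -20520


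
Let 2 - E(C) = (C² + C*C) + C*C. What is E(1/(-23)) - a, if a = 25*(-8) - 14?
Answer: 114261/529 ≈ 215.99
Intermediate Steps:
E(C) = 2 - 3*C² (E(C) = 2 - ((C² + C*C) + C*C) = 2 - ((C² + C²) + C²) = 2 - (2*C² + C²) = 2 - 3*C²)
a = -214 (a = -200 - 14 = -214)
E(1/(-23)) - a = (2 - 3*(1/(-23))²) - 1*(-214) = (2 - 3*(-1/23)²) + 214 = (2 - 3*1/529) + 214 = (2 - 3/529) + 214 = 1055/529 + 214 = 114261/529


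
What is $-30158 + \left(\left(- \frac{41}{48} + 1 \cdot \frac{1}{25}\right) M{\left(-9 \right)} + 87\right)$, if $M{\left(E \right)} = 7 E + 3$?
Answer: $- \frac{600443}{20} \approx -30022.0$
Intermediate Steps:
$M{\left(E \right)} = 3 + 7 E$
$-30158 + \left(\left(- \frac{41}{48} + 1 \cdot \frac{1}{25}\right) M{\left(-9 \right)} + 87\right) = -30158 + \left(\left(- \frac{41}{48} + 1 \cdot \frac{1}{25}\right) \left(3 + 7 \left(-9\right)\right) + 87\right) = -30158 + \left(\left(\left(-41\right) \frac{1}{48} + 1 \cdot \frac{1}{25}\right) \left(3 - 63\right) + 87\right) = -30158 + \left(\left(- \frac{41}{48} + \frac{1}{25}\right) \left(-60\right) + 87\right) = -30158 + \left(\left(- \frac{977}{1200}\right) \left(-60\right) + 87\right) = -30158 + \left(\frac{977}{20} + 87\right) = -30158 + \frac{2717}{20} = - \frac{600443}{20}$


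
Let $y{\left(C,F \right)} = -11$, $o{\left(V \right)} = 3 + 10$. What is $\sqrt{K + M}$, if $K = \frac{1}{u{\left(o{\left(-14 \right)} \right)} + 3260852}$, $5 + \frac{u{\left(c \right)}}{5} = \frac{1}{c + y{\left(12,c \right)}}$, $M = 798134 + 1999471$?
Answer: $\frac{\sqrt{118987836887910930323}}{6521659} \approx 1672.6$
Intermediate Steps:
$o{\left(V \right)} = 13$
$M = 2797605$
$u{\left(c \right)} = -25 + \frac{5}{-11 + c}$ ($u{\left(c \right)} = -25 + \frac{5}{c - 11} = -25 + \frac{5}{-11 + c}$)
$K = \frac{2}{6521659}$ ($K = \frac{1}{\frac{5 \left(56 - 65\right)}{-11 + 13} + 3260852} = \frac{1}{\frac{5 \left(56 - 65\right)}{2} + 3260852} = \frac{1}{5 \cdot \frac{1}{2} \left(-9\right) + 3260852} = \frac{1}{- \frac{45}{2} + 3260852} = \frac{1}{\frac{6521659}{2}} = \frac{2}{6521659} \approx 3.0667 \cdot 10^{-7}$)
$\sqrt{K + M} = \sqrt{\frac{2}{6521659} + 2797605} = \sqrt{\frac{18245025826697}{6521659}} = \frac{\sqrt{118987836887910930323}}{6521659}$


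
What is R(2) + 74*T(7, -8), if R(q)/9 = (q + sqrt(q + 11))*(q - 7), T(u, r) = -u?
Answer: -608 - 45*sqrt(13) ≈ -770.25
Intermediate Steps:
R(q) = 9*(-7 + q)*(q + sqrt(11 + q)) (R(q) = 9*((q + sqrt(q + 11))*(q - 7)) = 9*((q + sqrt(11 + q))*(-7 + q)) = 9*((-7 + q)*(q + sqrt(11 + q))) = 9*(-7 + q)*(q + sqrt(11 + q)))
R(2) + 74*T(7, -8) = (-63*2 - 63*sqrt(11 + 2) + 9*2**2 + 9*2*sqrt(11 + 2)) + 74*(-1*7) = (-126 - 63*sqrt(13) + 9*4 + 9*2*sqrt(13)) + 74*(-7) = (-126 - 63*sqrt(13) + 36 + 18*sqrt(13)) - 518 = (-90 - 45*sqrt(13)) - 518 = -608 - 45*sqrt(13)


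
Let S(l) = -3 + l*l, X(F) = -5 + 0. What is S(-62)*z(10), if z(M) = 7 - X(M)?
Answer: 46092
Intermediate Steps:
X(F) = -5
S(l) = -3 + l²
z(M) = 12 (z(M) = 7 - 1*(-5) = 7 + 5 = 12)
S(-62)*z(10) = (-3 + (-62)²)*12 = (-3 + 3844)*12 = 3841*12 = 46092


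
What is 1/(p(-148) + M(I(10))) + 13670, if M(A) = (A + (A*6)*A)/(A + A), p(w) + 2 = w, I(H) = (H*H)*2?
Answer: 12316672/901 ≈ 13670.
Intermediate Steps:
I(H) = 2*H² (I(H) = H²*2 = 2*H²)
p(w) = -2 + w
M(A) = (A + 6*A²)/(2*A) (M(A) = (A + (6*A)*A)/((2*A)) = (A + 6*A²)*(1/(2*A)) = (A + 6*A²)/(2*A))
1/(p(-148) + M(I(10))) + 13670 = 1/((-2 - 148) + (½ + 3*(2*10²))) + 13670 = 1/(-150 + (½ + 3*(2*100))) + 13670 = 1/(-150 + (½ + 3*200)) + 13670 = 1/(-150 + (½ + 600)) + 13670 = 1/(-150 + 1201/2) + 13670 = 1/(901/2) + 13670 = 2/901 + 13670 = 12316672/901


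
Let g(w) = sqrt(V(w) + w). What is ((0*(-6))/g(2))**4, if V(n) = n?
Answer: 0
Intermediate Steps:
g(w) = sqrt(2)*sqrt(w) (g(w) = sqrt(w + w) = sqrt(2*w) = sqrt(2)*sqrt(w))
((0*(-6))/g(2))**4 = ((0*(-6))/((sqrt(2)*sqrt(2))))**4 = (0/2)**4 = (0*(1/2))**4 = 0**4 = 0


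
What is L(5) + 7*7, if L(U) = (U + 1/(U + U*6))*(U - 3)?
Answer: 2067/35 ≈ 59.057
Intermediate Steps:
L(U) = (-3 + U)*(U + 1/(7*U)) (L(U) = (U + 1/(U + 6*U))*(-3 + U) = (U + 1/(7*U))*(-3 + U) = (-3 + U)*(U + 1/(7*U)))
L(5) + 7*7 = (⅐ + 5² - 3*5 - 3/7/5) + 7*7 = (⅐ + 25 - 15 - 3/7*⅕) + 49 = (⅐ + 25 - 15 - 3/35) + 49 = 352/35 + 49 = 2067/35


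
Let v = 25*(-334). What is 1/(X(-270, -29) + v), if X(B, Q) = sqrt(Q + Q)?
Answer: -4175/34861279 - I*sqrt(58)/69722558 ≈ -0.00011976 - 1.0923e-7*I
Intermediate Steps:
X(B, Q) = sqrt(2)*sqrt(Q) (X(B, Q) = sqrt(2*Q) = sqrt(2)*sqrt(Q))
v = -8350
1/(X(-270, -29) + v) = 1/(sqrt(2)*sqrt(-29) - 8350) = 1/(sqrt(2)*(I*sqrt(29)) - 8350) = 1/(I*sqrt(58) - 8350) = 1/(-8350 + I*sqrt(58))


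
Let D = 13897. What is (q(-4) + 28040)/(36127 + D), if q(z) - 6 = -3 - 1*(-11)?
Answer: 83/148 ≈ 0.56081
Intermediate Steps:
q(z) = 14 (q(z) = 6 + (-3 - 1*(-11)) = 6 + (-3 + 11) = 6 + 8 = 14)
(q(-4) + 28040)/(36127 + D) = (14 + 28040)/(36127 + 13897) = 28054/50024 = 28054*(1/50024) = 83/148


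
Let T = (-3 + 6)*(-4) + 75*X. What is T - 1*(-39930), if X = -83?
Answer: 33693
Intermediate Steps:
T = -6237 (T = (-3 + 6)*(-4) + 75*(-83) = 3*(-4) - 6225 = -12 - 6225 = -6237)
T - 1*(-39930) = -6237 - 1*(-39930) = -6237 + 39930 = 33693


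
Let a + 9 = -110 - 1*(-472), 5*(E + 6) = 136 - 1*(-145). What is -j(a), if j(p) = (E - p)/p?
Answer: 1514/1765 ≈ 0.85779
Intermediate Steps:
E = 251/5 (E = -6 + (136 - 1*(-145))/5 = -6 + (136 + 145)/5 = -6 + (⅕)*281 = -6 + 281/5 = 251/5 ≈ 50.200)
a = 353 (a = -9 + (-110 - 1*(-472)) = -9 + (-110 + 472) = -9 + 362 = 353)
j(p) = (251/5 - p)/p
-j(a) = -(251/5 - 1*353)/353 = -(251/5 - 353)/353 = -(-1514)/(353*5) = -1*(-1514/1765) = 1514/1765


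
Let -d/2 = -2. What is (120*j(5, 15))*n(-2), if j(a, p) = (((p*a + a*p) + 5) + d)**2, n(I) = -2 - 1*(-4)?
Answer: 6067440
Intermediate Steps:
d = 4 (d = -2*(-2) = 4)
n(I) = 2 (n(I) = -2 + 4 = 2)
j(a, p) = (9 + 2*a*p)**2 (j(a, p) = (((p*a + a*p) + 5) + 4)**2 = (((a*p + a*p) + 5) + 4)**2 = ((2*a*p + 5) + 4)**2 = ((5 + 2*a*p) + 4)**2 = (9 + 2*a*p)**2)
(120*j(5, 15))*n(-2) = (120*(9 + 2*5*15)**2)*2 = (120*(9 + 150)**2)*2 = (120*159**2)*2 = (120*25281)*2 = 3033720*2 = 6067440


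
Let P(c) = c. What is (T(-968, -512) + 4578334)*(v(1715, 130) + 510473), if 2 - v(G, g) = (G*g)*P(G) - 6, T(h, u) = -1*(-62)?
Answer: -1748254876594524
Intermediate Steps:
T(h, u) = 62
v(G, g) = 8 - g*G² (v(G, g) = 2 - ((G*g)*G - 6) = 2 - (g*G² - 6) = 2 - (-6 + g*G²) = 2 + (6 - g*G²) = 8 - g*G²)
(T(-968, -512) + 4578334)*(v(1715, 130) + 510473) = (62 + 4578334)*((8 - 1*130*1715²) + 510473) = 4578396*((8 - 1*130*2941225) + 510473) = 4578396*((8 - 382359250) + 510473) = 4578396*(-382359242 + 510473) = 4578396*(-381848769) = -1748254876594524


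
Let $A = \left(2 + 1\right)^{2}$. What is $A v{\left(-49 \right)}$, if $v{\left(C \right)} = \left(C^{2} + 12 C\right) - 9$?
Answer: $16236$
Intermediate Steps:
$v{\left(C \right)} = -9 + C^{2} + 12 C$
$A = 9$ ($A = 3^{2} = 9$)
$A v{\left(-49 \right)} = 9 \left(-9 + \left(-49\right)^{2} + 12 \left(-49\right)\right) = 9 \left(-9 + 2401 - 588\right) = 9 \cdot 1804 = 16236$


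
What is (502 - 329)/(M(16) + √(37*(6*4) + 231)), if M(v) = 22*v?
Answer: 60896/122785 - 173*√1119/122785 ≈ 0.44882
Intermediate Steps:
(502 - 329)/(M(16) + √(37*(6*4) + 231)) = (502 - 329)/(22*16 + √(37*(6*4) + 231)) = 173/(352 + √(37*24 + 231)) = 173/(352 + √(888 + 231)) = 173/(352 + √1119)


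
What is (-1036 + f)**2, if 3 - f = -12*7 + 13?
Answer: 925444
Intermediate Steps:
f = 74 (f = 3 - (-12*7 + 13) = 3 - (-84 + 13) = 3 - 1*(-71) = 3 + 71 = 74)
(-1036 + f)**2 = (-1036 + 74)**2 = (-962)**2 = 925444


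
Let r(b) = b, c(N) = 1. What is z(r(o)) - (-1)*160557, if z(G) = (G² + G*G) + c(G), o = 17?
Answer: 161136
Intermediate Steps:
z(G) = 1 + 2*G² (z(G) = (G² + G*G) + 1 = (G² + G²) + 1 = 2*G² + 1 = 1 + 2*G²)
z(r(o)) - (-1)*160557 = (1 + 2*17²) - (-1)*160557 = (1 + 2*289) - 1*(-160557) = (1 + 578) + 160557 = 579 + 160557 = 161136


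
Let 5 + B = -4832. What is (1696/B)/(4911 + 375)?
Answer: -848/12784191 ≈ -6.6332e-5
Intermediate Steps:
B = -4837 (B = -5 - 4832 = -4837)
(1696/B)/(4911 + 375) = (1696/(-4837))/(4911 + 375) = (1696*(-1/4837))/5286 = -1696/4837*1/5286 = -848/12784191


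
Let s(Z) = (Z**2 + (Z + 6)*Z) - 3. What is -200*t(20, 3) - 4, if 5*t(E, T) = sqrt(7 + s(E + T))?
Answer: -4 - 800*sqrt(3) ≈ -1389.6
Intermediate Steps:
s(Z) = -3 + Z**2 + Z*(6 + Z) (s(Z) = (Z**2 + (6 + Z)*Z) - 3 = (Z**2 + Z*(6 + Z)) - 3 = -3 + Z**2 + Z*(6 + Z))
t(E, T) = sqrt(4 + 2*(E + T)**2 + 6*E + 6*T)/5 (t(E, T) = sqrt(7 + (-3 + 2*(E + T)**2 + 6*(E + T)))/5 = sqrt(7 + (-3 + 2*(E + T)**2 + (6*E + 6*T)))/5 = sqrt(7 + (-3 + 2*(E + T)**2 + 6*E + 6*T))/5 = sqrt(4 + 2*(E + T)**2 + 6*E + 6*T)/5)
-200*t(20, 3) - 4 = -40*sqrt(4 + 2*(20 + 3)**2 + 6*20 + 6*3) - 4 = -40*sqrt(4 + 2*23**2 + 120 + 18) - 4 = -40*sqrt(4 + 2*529 + 120 + 18) - 4 = -40*sqrt(4 + 1058 + 120 + 18) - 4 = -40*sqrt(1200) - 4 = -40*20*sqrt(3) - 4 = -800*sqrt(3) - 4 = -4 - 800*sqrt(3)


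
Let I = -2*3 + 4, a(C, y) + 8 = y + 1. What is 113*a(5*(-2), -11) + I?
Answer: -2036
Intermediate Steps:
a(C, y) = -7 + y (a(C, y) = -8 + (y + 1) = -8 + (1 + y) = -7 + y)
I = -2 (I = -6 + 4 = -2)
113*a(5*(-2), -11) + I = 113*(-7 - 11) - 2 = 113*(-18) - 2 = -2034 - 2 = -2036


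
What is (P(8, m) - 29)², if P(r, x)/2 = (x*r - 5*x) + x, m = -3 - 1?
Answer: 3721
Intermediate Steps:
m = -4
P(r, x) = -8*x + 2*r*x (P(r, x) = 2*((x*r - 5*x) + x) = 2*((r*x - 5*x) + x) = 2*((-5*x + r*x) + x) = 2*(-4*x + r*x) = -8*x + 2*r*x)
(P(8, m) - 29)² = (2*(-4)*(-4 + 8) - 29)² = (2*(-4)*4 - 29)² = (-32 - 29)² = (-61)² = 3721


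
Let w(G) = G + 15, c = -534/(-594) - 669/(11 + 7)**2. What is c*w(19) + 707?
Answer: 396413/594 ≈ 667.36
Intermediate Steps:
c = -1385/1188 (c = -534*(-1/594) - 669/(18**2) = 89/99 - 669/324 = 89/99 - 669*1/324 = 89/99 - 223/108 = -1385/1188 ≈ -1.1658)
w(G) = 15 + G
c*w(19) + 707 = -1385*(15 + 19)/1188 + 707 = -1385/1188*34 + 707 = -23545/594 + 707 = 396413/594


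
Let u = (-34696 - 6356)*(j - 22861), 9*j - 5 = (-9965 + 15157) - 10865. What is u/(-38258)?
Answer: -131501374/5217 ≈ -25206.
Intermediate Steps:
j = -5668/9 (j = 5/9 + ((-9965 + 15157) - 10865)/9 = 5/9 + (5192 - 10865)/9 = 5/9 + (⅑)*(-5673) = 5/9 - 1891/3 = -5668/9 ≈ -629.78)
u = 2893030228/3 (u = (-34696 - 6356)*(-5668/9 - 22861) = -41052*(-211417/9) = 2893030228/3 ≈ 9.6434e+8)
u/(-38258) = (2893030228/3)/(-38258) = (2893030228/3)*(-1/38258) = -131501374/5217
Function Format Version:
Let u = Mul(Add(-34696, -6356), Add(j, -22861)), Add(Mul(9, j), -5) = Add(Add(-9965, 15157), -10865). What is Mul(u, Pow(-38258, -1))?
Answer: Rational(-131501374, 5217) ≈ -25206.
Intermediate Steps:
j = Rational(-5668, 9) (j = Add(Rational(5, 9), Mul(Rational(1, 9), Add(Add(-9965, 15157), -10865))) = Add(Rational(5, 9), Mul(Rational(1, 9), Add(5192, -10865))) = Add(Rational(5, 9), Mul(Rational(1, 9), -5673)) = Add(Rational(5, 9), Rational(-1891, 3)) = Rational(-5668, 9) ≈ -629.78)
u = Rational(2893030228, 3) (u = Mul(Add(-34696, -6356), Add(Rational(-5668, 9), -22861)) = Mul(-41052, Rational(-211417, 9)) = Rational(2893030228, 3) ≈ 9.6434e+8)
Mul(u, Pow(-38258, -1)) = Mul(Rational(2893030228, 3), Pow(-38258, -1)) = Mul(Rational(2893030228, 3), Rational(-1, 38258)) = Rational(-131501374, 5217)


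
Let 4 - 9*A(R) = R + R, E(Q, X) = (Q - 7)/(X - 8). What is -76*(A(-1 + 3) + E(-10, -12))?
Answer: -323/5 ≈ -64.600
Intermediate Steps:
E(Q, X) = (-7 + Q)/(-8 + X)
A(R) = 4/9 - 2*R/9 (A(R) = 4/9 - (R + R)/9 = 4/9 - 2*R/9)
-76*(A(-1 + 3) + E(-10, -12)) = -76*((4/9 - 2*(-1 + 3)/9) + (-7 - 10)/(-8 - 12)) = -76*((4/9 - 2/9*2) - 17/(-20)) = -76*((4/9 - 4/9) - 1/20*(-17)) = -76*(0 + 17/20) = -76*17/20 = -323/5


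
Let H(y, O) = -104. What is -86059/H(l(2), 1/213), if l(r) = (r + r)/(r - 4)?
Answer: 86059/104 ≈ 827.49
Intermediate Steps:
l(r) = 2*r/(-4 + r) (l(r) = (2*r)/(-4 + r) = 2*r/(-4 + r))
-86059/H(l(2), 1/213) = -86059/(-104) = -86059*(-1/104) = 86059/104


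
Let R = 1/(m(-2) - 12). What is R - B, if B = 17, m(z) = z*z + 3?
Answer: -86/5 ≈ -17.200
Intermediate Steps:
m(z) = 3 + z**2 (m(z) = z**2 + 3 = 3 + z**2)
R = -1/5 (R = 1/((3 + (-2)**2) - 12) = 1/((3 + 4) - 12) = 1/(7 - 12) = 1/(-5) = -1/5 ≈ -0.20000)
R - B = -1/5 - 1*17 = -1/5 - 17 = -86/5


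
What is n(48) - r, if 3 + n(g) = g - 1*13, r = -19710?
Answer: 19742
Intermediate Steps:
n(g) = -16 + g (n(g) = -3 + (g - 1*13) = -3 + (g - 13) = -3 + (-13 + g) = -16 + g)
n(48) - r = (-16 + 48) - 1*(-19710) = 32 + 19710 = 19742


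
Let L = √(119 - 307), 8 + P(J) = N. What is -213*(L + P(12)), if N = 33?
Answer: -5325 - 426*I*√47 ≈ -5325.0 - 2920.5*I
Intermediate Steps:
P(J) = 25 (P(J) = -8 + 33 = 25)
L = 2*I*√47 (L = √(-188) = 2*I*√47 ≈ 13.711*I)
-213*(L + P(12)) = -213*(2*I*√47 + 25) = -213*(25 + 2*I*√47) = -5325 - 426*I*√47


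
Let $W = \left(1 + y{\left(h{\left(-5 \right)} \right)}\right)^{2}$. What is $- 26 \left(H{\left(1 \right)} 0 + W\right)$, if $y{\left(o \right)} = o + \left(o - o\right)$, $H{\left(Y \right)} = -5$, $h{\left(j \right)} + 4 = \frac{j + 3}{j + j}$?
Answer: $- \frac{5096}{25} \approx -203.84$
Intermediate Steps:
$h{\left(j \right)} = -4 + \frac{3 + j}{2 j}$ ($h{\left(j \right)} = -4 + \frac{j + 3}{j + j} = -4 + \frac{3 + j}{2 j}$)
$y{\left(o \right)} = o$ ($y{\left(o \right)} = o + 0 = o$)
$W = \frac{196}{25}$ ($W = \left(1 + \frac{3 - -35}{2 \left(-5\right)}\right)^{2} = \left(1 + \frac{1}{2} \left(- \frac{1}{5}\right) \left(3 + 35\right)\right)^{2} = \left(1 + \frac{1}{2} \left(- \frac{1}{5}\right) 38\right)^{2} = \left(1 - \frac{19}{5}\right)^{2} = \left(- \frac{14}{5}\right)^{2} = \frac{196}{25} \approx 7.84$)
$- 26 \left(H{\left(1 \right)} 0 + W\right) = - 26 \left(\left(-5\right) 0 + \frac{196}{25}\right) = - 26 \left(0 + \frac{196}{25}\right) = \left(-26\right) \frac{196}{25} = - \frac{5096}{25}$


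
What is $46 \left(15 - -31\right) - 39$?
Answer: $2077$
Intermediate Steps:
$46 \left(15 - -31\right) - 39 = 46 \left(15 + 31\right) - 39 = 46 \cdot 46 - 39 = 2116 - 39 = 2077$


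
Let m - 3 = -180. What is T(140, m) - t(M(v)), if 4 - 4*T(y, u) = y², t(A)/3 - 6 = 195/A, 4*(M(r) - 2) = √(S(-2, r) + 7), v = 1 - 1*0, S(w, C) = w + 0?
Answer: -308823/59 + 2340*√5/59 ≈ -5145.6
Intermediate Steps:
m = -177 (m = 3 - 180 = -177)
S(w, C) = w
v = 1 (v = 1 + 0 = 1)
M(r) = 2 + √5/4 (M(r) = 2 + √(-2 + 7)/4 = 2 + √5/4)
t(A) = 18 + 585/A (t(A) = 18 + 3*(195/A) = 18 + 585/A)
T(y, u) = 1 - y²/4
T(140, m) - t(M(v)) = (1 - ¼*140²) - (18 + 585/(2 + √5/4)) = (1 - ¼*19600) + (-18 - 585/(2 + √5/4)) = (1 - 4900) + (-18 - 585/(2 + √5/4)) = -4899 + (-18 - 585/(2 + √5/4)) = -4917 - 585/(2 + √5/4)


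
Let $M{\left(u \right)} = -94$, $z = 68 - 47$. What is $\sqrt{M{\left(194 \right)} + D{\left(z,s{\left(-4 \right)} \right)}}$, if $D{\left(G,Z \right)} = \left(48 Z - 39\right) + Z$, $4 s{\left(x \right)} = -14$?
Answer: $\frac{i \sqrt{1218}}{2} \approx 17.45 i$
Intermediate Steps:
$z = 21$
$s{\left(x \right)} = - \frac{7}{2}$ ($s{\left(x \right)} = \frac{1}{4} \left(-14\right) = - \frac{7}{2}$)
$D{\left(G,Z \right)} = -39 + 49 Z$ ($D{\left(G,Z \right)} = \left(-39 + 48 Z\right) + Z = -39 + 49 Z$)
$\sqrt{M{\left(194 \right)} + D{\left(z,s{\left(-4 \right)} \right)}} = \sqrt{-94 + \left(-39 + 49 \left(- \frac{7}{2}\right)\right)} = \sqrt{-94 - \frac{421}{2}} = \sqrt{- \frac{609}{2}} = \frac{i \sqrt{1218}}{2}$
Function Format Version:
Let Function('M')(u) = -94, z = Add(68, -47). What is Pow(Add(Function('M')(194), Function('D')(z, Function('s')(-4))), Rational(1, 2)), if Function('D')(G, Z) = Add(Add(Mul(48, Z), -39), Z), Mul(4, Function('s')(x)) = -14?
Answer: Mul(Rational(1, 2), I, Pow(1218, Rational(1, 2))) ≈ Mul(17.450, I)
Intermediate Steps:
z = 21
Function('s')(x) = Rational(-7, 2) (Function('s')(x) = Mul(Rational(1, 4), -14) = Rational(-7, 2))
Function('D')(G, Z) = Add(-39, Mul(49, Z)) (Function('D')(G, Z) = Add(Add(-39, Mul(48, Z)), Z) = Add(-39, Mul(49, Z)))
Pow(Add(Function('M')(194), Function('D')(z, Function('s')(-4))), Rational(1, 2)) = Pow(Add(-94, Add(-39, Mul(49, Rational(-7, 2)))), Rational(1, 2)) = Pow(Add(-94, Add(-39, Rational(-343, 2))), Rational(1, 2)) = Pow(Add(-94, Rational(-421, 2)), Rational(1, 2)) = Pow(Rational(-609, 2), Rational(1, 2)) = Mul(Rational(1, 2), I, Pow(1218, Rational(1, 2)))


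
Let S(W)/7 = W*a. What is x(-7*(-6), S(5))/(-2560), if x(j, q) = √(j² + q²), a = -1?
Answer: -7*√61/2560 ≈ -0.021356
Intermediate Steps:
S(W) = -7*W (S(W) = 7*(W*(-1)) = 7*(-W) = -7*W)
x(-7*(-6), S(5))/(-2560) = √((-7*(-6))² + (-7*5)²)/(-2560) = √(42² + (-35)²)*(-1/2560) = √(1764 + 1225)*(-1/2560) = √2989*(-1/2560) = (7*√61)*(-1/2560) = -7*√61/2560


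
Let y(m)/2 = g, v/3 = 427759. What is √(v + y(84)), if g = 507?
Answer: 3*√142699 ≈ 1133.3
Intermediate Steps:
v = 1283277 (v = 3*427759 = 1283277)
y(m) = 1014 (y(m) = 2*507 = 1014)
√(v + y(84)) = √(1283277 + 1014) = √1284291 = 3*√142699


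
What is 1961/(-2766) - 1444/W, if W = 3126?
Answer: -562455/480362 ≈ -1.1709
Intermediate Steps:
1961/(-2766) - 1444/W = 1961/(-2766) - 1444/3126 = 1961*(-1/2766) - 1444*1/3126 = -1961/2766 - 722/1563 = -562455/480362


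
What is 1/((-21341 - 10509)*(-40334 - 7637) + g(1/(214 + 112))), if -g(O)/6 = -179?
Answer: 1/1527877424 ≈ 6.5450e-10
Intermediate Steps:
g(O) = 1074 (g(O) = -6*(-179) = 1074)
1/((-21341 - 10509)*(-40334 - 7637) + g(1/(214 + 112))) = 1/((-21341 - 10509)*(-40334 - 7637) + 1074) = 1/(-31850*(-47971) + 1074) = 1/(1527876350 + 1074) = 1/1527877424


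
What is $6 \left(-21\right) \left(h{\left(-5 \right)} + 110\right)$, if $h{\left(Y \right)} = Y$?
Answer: $-13230$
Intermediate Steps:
$6 \left(-21\right) \left(h{\left(-5 \right)} + 110\right) = 6 \left(-21\right) \left(-5 + 110\right) = \left(-126\right) 105 = -13230$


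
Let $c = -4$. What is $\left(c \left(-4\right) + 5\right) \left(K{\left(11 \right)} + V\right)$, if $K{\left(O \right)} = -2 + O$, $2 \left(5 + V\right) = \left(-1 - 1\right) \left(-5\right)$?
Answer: $189$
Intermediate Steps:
$V = 0$ ($V = -5 + \frac{\left(-1 - 1\right) \left(-5\right)}{2} = -5 + \frac{\left(-2\right) \left(-5\right)}{2} = -5 + \frac{1}{2} \cdot 10 = -5 + 5 = 0$)
$\left(c \left(-4\right) + 5\right) \left(K{\left(11 \right)} + V\right) = \left(\left(-4\right) \left(-4\right) + 5\right) \left(\left(-2 + 11\right) + 0\right) = \left(16 + 5\right) \left(9 + 0\right) = 21 \cdot 9 = 189$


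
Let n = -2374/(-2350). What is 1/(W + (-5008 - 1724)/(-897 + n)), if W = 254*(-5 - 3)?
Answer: -23927/48439889 ≈ -0.00049395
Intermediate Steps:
n = 1187/1175 (n = -2374*(-1/2350) = 1187/1175 ≈ 1.0102)
W = -2032 (W = 254*(-8) = -2032)
1/(W + (-5008 - 1724)/(-897 + n)) = 1/(-2032 + (-5008 - 1724)/(-897 + 1187/1175)) = 1/(-2032 - 6732/(-1052788/1175)) = 1/(-2032 - 6732*(-1175/1052788)) = 1/(-2032 + 179775/23927) = 1/(-48439889/23927) = -23927/48439889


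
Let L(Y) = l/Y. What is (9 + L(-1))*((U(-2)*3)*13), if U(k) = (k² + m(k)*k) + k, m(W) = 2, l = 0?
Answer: -702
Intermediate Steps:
U(k) = k² + 3*k (U(k) = (k² + 2*k) + k = k² + 3*k)
L(Y) = 0 (L(Y) = 0/Y = 0)
(9 + L(-1))*((U(-2)*3)*13) = (9 + 0)*((-2*(3 - 2)*3)*13) = 9*((-2*1*3)*13) = 9*(-2*3*13) = 9*(-6*13) = 9*(-78) = -702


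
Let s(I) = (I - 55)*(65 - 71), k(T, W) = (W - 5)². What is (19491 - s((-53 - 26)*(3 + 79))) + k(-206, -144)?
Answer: 2494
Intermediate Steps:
k(T, W) = (-5 + W)²
s(I) = 330 - 6*I (s(I) = (-55 + I)*(-6) = 330 - 6*I)
(19491 - s((-53 - 26)*(3 + 79))) + k(-206, -144) = (19491 - (330 - 6*(-53 - 26)*(3 + 79))) + (-5 - 144)² = (19491 - (330 - (-474)*82)) + (-149)² = (19491 - (330 - 6*(-6478))) + 22201 = (19491 - (330 + 38868)) + 22201 = (19491 - 1*39198) + 22201 = (19491 - 39198) + 22201 = -19707 + 22201 = 2494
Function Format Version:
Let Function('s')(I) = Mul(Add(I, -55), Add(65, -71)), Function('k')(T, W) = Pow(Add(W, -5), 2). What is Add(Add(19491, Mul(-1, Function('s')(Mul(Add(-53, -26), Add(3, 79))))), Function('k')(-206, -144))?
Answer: 2494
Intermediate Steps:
Function('k')(T, W) = Pow(Add(-5, W), 2)
Function('s')(I) = Add(330, Mul(-6, I)) (Function('s')(I) = Mul(Add(-55, I), -6) = Add(330, Mul(-6, I)))
Add(Add(19491, Mul(-1, Function('s')(Mul(Add(-53, -26), Add(3, 79))))), Function('k')(-206, -144)) = Add(Add(19491, Mul(-1, Add(330, Mul(-6, Mul(Add(-53, -26), Add(3, 79)))))), Pow(Add(-5, -144), 2)) = Add(Add(19491, Mul(-1, Add(330, Mul(-6, Mul(-79, 82))))), Pow(-149, 2)) = Add(Add(19491, Mul(-1, Add(330, Mul(-6, -6478)))), 22201) = Add(Add(19491, Mul(-1, Add(330, 38868))), 22201) = Add(Add(19491, Mul(-1, 39198)), 22201) = Add(Add(19491, -39198), 22201) = Add(-19707, 22201) = 2494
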